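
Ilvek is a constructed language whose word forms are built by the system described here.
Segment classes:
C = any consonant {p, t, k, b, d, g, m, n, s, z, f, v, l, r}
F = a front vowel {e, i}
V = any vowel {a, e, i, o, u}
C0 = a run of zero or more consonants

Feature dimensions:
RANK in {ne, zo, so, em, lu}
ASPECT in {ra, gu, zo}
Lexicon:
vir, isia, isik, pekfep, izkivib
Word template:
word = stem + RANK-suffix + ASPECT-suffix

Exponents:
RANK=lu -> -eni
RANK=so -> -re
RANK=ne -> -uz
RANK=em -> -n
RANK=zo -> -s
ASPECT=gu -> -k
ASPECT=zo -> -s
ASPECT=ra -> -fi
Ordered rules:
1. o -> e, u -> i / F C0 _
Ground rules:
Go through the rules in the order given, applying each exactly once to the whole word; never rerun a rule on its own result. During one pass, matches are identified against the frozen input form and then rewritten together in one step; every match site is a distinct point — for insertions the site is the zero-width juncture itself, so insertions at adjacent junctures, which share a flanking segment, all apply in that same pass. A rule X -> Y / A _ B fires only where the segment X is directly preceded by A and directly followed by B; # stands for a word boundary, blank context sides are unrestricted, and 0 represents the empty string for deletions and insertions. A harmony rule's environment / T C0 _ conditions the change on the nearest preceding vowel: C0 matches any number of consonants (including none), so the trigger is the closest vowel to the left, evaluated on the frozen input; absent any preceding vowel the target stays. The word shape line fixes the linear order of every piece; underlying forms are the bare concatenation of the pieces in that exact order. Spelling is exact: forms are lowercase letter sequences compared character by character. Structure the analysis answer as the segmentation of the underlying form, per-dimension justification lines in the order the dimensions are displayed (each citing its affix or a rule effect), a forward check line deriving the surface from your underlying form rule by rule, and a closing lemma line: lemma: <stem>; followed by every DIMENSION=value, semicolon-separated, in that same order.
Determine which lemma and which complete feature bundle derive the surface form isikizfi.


underlying: isik-uz-fi
RANK=ne - signalled by the affix -uz
ASPECT=ra - signalled by the affix -fi
check: isikuzfi -> isikizfi
lemma: isik; RANK=ne; ASPECT=ra


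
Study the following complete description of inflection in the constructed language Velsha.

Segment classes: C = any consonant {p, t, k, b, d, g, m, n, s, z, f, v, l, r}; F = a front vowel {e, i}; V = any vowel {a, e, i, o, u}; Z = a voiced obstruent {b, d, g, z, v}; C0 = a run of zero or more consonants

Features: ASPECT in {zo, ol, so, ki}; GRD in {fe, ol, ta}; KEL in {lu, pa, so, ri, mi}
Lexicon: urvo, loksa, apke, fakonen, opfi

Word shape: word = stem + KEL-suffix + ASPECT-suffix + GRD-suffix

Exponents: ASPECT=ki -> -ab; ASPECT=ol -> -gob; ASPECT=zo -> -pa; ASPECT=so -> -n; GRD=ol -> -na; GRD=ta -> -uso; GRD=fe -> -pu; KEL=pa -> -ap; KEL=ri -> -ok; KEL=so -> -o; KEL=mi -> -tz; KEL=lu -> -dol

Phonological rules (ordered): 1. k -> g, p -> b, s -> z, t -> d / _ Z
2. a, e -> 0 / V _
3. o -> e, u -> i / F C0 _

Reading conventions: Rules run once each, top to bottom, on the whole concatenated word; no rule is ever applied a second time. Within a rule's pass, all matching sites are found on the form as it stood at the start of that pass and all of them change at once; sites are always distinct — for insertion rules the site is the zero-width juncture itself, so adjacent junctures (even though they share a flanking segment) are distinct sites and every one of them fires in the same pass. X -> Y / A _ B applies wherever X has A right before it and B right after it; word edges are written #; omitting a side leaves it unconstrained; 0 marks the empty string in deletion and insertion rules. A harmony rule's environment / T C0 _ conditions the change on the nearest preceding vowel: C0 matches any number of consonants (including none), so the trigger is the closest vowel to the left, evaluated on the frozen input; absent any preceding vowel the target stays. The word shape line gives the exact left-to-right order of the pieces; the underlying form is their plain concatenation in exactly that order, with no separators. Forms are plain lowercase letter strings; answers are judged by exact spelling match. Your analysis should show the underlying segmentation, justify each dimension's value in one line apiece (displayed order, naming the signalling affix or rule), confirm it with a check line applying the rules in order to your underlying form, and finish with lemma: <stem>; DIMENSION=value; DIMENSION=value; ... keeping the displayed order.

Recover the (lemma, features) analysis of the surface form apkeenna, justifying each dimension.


underlying: apke-o-n-na
ASPECT=so - signalled by the affix -n
GRD=ol - signalled by the affix -na
KEL=so - signalled by the affix -o
check: apkeonna -> apkeonna -> apkeonna -> apkeenna
lemma: apke; ASPECT=so; GRD=ol; KEL=so


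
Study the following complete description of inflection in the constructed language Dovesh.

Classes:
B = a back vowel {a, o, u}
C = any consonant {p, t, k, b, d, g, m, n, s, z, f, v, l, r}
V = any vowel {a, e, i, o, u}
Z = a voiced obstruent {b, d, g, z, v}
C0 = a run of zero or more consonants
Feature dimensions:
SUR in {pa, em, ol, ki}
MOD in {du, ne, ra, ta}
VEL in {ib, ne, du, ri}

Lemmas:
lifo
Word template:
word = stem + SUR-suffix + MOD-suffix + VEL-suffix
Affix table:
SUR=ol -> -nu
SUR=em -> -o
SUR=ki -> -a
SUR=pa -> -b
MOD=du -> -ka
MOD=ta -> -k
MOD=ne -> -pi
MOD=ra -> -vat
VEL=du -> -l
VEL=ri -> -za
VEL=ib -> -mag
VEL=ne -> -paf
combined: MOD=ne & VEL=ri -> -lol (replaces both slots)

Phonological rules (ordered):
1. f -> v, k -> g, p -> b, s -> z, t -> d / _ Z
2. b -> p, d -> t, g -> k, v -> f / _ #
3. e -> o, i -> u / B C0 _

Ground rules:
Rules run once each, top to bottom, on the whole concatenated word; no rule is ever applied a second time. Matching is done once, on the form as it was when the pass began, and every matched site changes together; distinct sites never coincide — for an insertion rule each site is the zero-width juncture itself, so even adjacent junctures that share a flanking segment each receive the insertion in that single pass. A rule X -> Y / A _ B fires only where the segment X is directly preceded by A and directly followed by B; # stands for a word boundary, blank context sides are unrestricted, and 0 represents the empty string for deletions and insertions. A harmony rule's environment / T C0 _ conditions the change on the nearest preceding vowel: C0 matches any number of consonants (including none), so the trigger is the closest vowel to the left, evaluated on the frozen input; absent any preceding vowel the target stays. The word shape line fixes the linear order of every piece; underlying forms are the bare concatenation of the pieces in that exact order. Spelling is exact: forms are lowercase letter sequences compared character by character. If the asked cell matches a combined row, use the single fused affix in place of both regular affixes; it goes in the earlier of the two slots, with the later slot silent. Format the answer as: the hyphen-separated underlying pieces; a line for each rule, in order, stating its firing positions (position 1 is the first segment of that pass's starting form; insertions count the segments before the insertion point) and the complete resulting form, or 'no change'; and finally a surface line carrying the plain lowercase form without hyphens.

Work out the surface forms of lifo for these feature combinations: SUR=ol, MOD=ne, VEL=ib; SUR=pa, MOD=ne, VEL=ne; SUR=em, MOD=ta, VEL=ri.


cell SUR=ol, MOD=ne, VEL=ib:
underlying: lifo-nu-pi-mag
1. f -> v, k -> g, p -> b, s -> z, t -> d / _ Z: no change
2. b -> p, d -> t, g -> k, v -> f / _ #: fires at position(s) 11: lifonupimak
3. e -> o, i -> u / B C0 _: fires at position(s) 8: lifonupumak
surface: lifonupumak

cell SUR=pa, MOD=ne, VEL=ne:
underlying: lifo-b-pi-paf
1. f -> v, k -> g, p -> b, s -> z, t -> d / _ Z: no change
2. b -> p, d -> t, g -> k, v -> f / _ #: no change
3. e -> o, i -> u / B C0 _: fires at position(s) 7: lifobpupaf
surface: lifobpupaf

cell SUR=em, MOD=ta, VEL=ri:
underlying: lifo-o-k-za
1. f -> v, k -> g, p -> b, s -> z, t -> d / _ Z: fires at position(s) 6: lifoogza
2. b -> p, d -> t, g -> k, v -> f / _ #: no change
3. e -> o, i -> u / B C0 _: no change
surface: lifoogza


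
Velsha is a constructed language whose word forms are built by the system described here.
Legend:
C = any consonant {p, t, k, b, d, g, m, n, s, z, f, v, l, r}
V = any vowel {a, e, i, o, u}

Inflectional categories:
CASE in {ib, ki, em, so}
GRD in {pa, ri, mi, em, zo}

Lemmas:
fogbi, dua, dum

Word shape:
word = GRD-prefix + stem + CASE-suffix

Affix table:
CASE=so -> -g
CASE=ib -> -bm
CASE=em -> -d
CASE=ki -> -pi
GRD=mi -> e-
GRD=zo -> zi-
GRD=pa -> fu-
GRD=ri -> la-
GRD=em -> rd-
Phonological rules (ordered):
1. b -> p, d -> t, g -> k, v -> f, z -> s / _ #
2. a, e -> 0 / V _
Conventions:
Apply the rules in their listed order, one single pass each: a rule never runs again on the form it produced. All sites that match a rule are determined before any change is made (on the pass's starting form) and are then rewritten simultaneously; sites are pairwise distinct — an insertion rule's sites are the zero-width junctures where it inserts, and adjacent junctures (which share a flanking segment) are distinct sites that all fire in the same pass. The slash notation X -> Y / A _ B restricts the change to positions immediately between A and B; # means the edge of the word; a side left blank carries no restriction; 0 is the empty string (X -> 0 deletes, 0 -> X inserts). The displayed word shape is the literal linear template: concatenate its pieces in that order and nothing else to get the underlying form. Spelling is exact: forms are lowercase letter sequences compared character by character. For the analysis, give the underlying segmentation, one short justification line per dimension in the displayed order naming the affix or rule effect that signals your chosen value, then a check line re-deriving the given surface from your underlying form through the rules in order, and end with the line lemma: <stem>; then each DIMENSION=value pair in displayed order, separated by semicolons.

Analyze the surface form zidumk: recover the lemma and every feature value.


underlying: zi-dum-g
CASE=so - signalled by the affix -g
GRD=zo - signalled by the affix zi-
check: zidumg -> zidumk -> zidumk
lemma: dum; CASE=so; GRD=zo


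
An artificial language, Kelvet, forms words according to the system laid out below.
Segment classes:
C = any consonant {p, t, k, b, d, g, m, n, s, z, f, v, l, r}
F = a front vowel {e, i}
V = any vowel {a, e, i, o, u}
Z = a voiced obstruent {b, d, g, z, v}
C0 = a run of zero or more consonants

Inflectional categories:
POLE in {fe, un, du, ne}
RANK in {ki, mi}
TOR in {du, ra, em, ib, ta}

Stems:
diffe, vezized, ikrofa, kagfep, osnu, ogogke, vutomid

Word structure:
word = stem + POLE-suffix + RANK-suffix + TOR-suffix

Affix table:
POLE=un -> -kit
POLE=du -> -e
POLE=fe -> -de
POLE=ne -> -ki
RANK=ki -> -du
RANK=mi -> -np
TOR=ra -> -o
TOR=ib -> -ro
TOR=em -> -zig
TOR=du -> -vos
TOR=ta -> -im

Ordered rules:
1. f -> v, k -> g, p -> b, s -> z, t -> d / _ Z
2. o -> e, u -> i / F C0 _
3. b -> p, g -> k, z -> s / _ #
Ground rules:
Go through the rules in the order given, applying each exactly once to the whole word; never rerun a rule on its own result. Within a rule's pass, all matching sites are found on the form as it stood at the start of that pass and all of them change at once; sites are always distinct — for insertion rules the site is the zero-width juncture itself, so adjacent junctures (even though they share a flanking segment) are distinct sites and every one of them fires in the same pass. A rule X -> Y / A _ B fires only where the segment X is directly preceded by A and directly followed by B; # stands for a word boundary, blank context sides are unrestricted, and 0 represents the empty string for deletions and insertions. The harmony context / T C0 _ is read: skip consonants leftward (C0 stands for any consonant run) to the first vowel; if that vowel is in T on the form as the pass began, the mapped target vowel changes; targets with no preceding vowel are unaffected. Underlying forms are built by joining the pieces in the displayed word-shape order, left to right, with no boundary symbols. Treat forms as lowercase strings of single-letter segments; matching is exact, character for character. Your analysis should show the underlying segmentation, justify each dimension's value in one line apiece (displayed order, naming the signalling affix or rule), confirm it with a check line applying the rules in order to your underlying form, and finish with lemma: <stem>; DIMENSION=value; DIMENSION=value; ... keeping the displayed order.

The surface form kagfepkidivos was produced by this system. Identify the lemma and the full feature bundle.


underlying: kagfep-ki-du-vos
POLE=ne - signalled by the affix -ki
RANK=ki - signalled by the affix -du
TOR=du - signalled by the affix -vos
check: kagfepkiduvos -> kagfepkiduvos -> kagfepkidivos -> kagfepkidivos
lemma: kagfep; POLE=ne; RANK=ki; TOR=du


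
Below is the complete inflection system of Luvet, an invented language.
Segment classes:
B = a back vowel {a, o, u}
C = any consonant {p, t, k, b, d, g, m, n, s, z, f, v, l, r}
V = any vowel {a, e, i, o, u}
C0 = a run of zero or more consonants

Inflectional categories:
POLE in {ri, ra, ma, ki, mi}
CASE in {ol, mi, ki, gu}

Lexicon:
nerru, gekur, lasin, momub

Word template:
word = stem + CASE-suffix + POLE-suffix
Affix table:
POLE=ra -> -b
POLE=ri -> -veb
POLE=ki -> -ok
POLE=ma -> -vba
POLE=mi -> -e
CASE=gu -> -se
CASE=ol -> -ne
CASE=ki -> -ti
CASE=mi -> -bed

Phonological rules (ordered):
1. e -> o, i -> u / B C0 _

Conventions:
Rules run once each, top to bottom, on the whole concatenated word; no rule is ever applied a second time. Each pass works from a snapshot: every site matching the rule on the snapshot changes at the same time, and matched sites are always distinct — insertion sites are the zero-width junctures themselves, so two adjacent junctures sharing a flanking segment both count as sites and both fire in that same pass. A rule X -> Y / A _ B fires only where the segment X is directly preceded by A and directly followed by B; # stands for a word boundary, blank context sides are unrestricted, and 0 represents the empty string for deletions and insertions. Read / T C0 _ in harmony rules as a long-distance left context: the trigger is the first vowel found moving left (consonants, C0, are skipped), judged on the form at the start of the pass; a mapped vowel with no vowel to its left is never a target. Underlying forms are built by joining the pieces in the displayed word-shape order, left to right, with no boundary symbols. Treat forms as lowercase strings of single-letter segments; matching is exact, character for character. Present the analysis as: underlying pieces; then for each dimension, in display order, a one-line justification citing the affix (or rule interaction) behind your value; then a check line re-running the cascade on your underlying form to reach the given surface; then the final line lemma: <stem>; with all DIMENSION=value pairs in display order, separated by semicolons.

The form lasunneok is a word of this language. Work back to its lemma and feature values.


underlying: lasin-ne-ok
POLE=ki - signalled by the affix -ok
CASE=ol - signalled by the affix -ne
check: lasinneok -> lasunneok
lemma: lasin; POLE=ki; CASE=ol


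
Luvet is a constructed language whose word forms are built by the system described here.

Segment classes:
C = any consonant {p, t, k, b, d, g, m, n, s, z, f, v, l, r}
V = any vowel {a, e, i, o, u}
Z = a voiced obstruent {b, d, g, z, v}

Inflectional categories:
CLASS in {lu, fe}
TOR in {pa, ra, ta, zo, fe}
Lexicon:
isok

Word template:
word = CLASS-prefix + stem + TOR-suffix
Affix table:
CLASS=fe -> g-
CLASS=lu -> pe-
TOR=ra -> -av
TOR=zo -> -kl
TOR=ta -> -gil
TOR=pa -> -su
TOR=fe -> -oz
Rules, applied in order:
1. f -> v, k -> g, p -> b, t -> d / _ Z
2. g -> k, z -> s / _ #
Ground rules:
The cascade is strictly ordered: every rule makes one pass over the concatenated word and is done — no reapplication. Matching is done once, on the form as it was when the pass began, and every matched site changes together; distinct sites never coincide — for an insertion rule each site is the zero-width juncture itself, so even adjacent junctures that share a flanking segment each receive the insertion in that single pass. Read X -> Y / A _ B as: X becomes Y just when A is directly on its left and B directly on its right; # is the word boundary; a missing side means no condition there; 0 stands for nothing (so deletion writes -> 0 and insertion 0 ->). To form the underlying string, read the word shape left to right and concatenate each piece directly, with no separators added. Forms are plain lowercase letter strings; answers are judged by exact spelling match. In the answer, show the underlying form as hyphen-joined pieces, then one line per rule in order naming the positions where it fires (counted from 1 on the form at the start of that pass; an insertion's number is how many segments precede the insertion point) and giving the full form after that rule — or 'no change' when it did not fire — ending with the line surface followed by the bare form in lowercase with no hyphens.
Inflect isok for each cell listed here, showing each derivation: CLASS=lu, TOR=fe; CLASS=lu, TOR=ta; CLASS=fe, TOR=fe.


cell CLASS=lu, TOR=fe:
underlying: pe-isok-oz
1. f -> v, k -> g, p -> b, t -> d / _ Z: no change
2. g -> k, z -> s / _ #: fires at position(s) 8: peisokos
surface: peisokos

cell CLASS=lu, TOR=ta:
underlying: pe-isok-gil
1. f -> v, k -> g, p -> b, t -> d / _ Z: fires at position(s) 6: peisoggil
2. g -> k, z -> s / _ #: no change
surface: peisoggil

cell CLASS=fe, TOR=fe:
underlying: g-isok-oz
1. f -> v, k -> g, p -> b, t -> d / _ Z: no change
2. g -> k, z -> s / _ #: fires at position(s) 7: gisokos
surface: gisokos


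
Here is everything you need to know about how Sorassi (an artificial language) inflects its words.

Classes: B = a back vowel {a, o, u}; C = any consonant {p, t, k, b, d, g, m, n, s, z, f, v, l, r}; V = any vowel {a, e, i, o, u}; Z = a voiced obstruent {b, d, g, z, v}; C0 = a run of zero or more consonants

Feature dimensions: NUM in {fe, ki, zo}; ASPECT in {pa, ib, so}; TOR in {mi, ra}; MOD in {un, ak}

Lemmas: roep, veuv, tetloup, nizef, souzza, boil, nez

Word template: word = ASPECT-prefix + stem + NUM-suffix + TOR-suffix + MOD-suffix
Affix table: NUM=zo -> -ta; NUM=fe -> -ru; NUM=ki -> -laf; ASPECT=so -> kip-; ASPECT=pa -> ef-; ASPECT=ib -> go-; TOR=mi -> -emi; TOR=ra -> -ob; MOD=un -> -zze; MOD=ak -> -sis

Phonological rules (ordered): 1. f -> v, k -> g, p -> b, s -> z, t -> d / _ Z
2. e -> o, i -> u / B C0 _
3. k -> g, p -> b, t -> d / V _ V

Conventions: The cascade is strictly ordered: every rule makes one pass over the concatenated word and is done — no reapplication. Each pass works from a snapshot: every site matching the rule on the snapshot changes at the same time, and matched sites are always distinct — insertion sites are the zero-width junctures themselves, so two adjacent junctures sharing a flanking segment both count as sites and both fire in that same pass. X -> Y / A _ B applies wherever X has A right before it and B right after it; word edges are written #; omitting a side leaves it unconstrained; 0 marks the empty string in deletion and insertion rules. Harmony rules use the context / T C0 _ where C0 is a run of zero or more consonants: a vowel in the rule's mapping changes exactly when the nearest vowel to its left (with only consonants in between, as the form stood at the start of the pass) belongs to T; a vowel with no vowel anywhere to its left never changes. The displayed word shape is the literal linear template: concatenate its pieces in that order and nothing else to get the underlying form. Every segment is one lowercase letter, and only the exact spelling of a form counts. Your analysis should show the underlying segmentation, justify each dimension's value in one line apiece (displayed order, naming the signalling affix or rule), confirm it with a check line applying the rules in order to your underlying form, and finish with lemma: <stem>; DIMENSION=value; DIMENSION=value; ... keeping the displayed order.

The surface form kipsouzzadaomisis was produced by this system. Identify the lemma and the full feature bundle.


underlying: kip-souzza-ta-emi-sis
NUM=zo - signalled by the affix -ta
ASPECT=so - signalled by the affix kip-
TOR=mi - signalled by the affix -emi
MOD=ak - signalled by the affix -sis
check: kipsouzzataemisis -> kipsouzzataemisis -> kipsouzzataomisis -> kipsouzzadaomisis
lemma: souzza; NUM=zo; ASPECT=so; TOR=mi; MOD=ak


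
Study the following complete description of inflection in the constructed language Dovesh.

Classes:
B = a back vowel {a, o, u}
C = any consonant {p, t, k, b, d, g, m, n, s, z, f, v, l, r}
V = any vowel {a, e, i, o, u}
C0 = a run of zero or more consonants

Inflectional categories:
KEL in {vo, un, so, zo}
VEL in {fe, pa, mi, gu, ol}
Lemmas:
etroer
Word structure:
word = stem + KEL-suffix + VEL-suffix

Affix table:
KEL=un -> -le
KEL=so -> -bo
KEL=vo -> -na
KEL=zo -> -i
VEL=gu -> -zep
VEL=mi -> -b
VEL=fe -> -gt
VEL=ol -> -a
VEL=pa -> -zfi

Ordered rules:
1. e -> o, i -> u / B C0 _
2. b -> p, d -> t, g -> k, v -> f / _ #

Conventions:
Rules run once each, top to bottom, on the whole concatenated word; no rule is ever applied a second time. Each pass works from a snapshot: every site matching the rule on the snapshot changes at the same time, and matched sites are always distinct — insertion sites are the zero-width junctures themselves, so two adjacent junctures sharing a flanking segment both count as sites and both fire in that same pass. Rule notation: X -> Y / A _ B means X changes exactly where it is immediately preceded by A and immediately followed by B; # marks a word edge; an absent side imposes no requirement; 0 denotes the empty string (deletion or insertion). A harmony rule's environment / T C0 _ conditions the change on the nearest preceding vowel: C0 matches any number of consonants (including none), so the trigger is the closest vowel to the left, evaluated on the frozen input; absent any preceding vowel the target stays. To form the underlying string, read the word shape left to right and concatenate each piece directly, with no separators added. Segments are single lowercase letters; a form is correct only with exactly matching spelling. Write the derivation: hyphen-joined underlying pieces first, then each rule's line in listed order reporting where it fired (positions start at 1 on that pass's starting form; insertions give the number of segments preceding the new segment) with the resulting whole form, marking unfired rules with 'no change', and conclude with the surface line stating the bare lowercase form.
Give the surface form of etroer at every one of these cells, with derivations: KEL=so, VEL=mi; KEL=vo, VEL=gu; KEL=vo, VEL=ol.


cell KEL=so, VEL=mi:
underlying: etroer-bo-b
1. e -> o, i -> u / B C0 _: fires at position(s) 5: etroorbob
2. b -> p, d -> t, g -> k, v -> f / _ #: fires at position(s) 9: etroorbop
surface: etroorbop

cell KEL=vo, VEL=gu:
underlying: etroer-na-zep
1. e -> o, i -> u / B C0 _: fires at position(s) 5, 10: etroornazop
2. b -> p, d -> t, g -> k, v -> f / _ #: no change
surface: etroornazop

cell KEL=vo, VEL=ol:
underlying: etroer-na-a
1. e -> o, i -> u / B C0 _: fires at position(s) 5: etroornaa
2. b -> p, d -> t, g -> k, v -> f / _ #: no change
surface: etroornaa


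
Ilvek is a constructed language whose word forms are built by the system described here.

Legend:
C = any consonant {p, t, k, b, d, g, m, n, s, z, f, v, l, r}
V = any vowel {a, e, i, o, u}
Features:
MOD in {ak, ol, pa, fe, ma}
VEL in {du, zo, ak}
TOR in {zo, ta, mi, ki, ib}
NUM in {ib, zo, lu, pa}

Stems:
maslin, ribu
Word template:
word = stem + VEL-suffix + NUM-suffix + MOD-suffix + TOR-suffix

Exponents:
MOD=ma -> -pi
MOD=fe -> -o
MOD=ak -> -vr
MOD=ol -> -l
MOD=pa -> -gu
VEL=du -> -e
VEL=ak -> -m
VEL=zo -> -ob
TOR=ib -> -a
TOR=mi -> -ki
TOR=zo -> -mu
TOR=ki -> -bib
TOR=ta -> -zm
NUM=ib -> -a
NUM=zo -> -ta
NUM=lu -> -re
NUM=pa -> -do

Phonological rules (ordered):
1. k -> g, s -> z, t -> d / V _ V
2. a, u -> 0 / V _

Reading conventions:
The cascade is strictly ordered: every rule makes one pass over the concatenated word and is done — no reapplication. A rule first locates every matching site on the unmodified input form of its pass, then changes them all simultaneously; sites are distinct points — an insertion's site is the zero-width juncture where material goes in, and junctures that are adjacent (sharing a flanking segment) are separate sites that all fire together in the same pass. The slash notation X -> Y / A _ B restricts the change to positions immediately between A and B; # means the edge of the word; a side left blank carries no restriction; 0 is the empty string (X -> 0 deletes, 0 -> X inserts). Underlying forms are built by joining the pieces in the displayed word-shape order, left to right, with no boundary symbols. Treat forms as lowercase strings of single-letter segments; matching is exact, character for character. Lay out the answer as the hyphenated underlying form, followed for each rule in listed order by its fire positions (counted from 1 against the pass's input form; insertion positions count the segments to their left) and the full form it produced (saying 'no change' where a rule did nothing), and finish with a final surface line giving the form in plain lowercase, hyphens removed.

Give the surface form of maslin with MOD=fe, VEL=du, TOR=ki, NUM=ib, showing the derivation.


underlying: maslin-e-a-o-bib
1. k -> g, s -> z, t -> d / V _ V: no change
2. a, u -> 0 / V _: fires at position(s) 8: maslineobib
surface: maslineobib


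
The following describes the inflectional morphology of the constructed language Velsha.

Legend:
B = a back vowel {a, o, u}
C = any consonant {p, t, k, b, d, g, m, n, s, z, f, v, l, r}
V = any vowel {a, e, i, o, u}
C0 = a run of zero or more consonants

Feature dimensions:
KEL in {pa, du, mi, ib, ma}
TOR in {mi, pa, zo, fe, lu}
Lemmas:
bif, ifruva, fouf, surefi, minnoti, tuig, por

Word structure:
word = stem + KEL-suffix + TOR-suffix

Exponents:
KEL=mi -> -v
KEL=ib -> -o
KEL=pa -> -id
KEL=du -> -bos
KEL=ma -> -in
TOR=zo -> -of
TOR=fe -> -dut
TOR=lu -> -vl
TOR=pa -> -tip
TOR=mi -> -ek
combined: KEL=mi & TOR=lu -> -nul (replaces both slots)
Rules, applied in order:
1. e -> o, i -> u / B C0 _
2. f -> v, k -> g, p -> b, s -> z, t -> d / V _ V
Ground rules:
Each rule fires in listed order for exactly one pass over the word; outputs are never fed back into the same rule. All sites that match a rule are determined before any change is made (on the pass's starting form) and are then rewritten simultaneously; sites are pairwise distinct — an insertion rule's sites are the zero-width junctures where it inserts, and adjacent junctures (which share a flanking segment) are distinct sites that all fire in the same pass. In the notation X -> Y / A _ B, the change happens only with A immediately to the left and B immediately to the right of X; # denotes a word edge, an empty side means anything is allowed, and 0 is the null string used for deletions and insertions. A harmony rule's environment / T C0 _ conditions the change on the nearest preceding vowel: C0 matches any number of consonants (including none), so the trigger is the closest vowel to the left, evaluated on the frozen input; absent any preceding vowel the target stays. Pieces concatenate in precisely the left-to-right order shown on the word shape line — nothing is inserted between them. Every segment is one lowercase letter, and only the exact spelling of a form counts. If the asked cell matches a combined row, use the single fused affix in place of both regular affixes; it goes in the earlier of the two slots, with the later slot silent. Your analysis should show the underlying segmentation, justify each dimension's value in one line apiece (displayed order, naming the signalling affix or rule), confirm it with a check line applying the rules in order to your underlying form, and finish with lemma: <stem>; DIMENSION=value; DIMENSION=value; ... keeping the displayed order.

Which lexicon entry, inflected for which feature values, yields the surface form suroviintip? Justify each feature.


underlying: surefi-in-tip
KEL=ma - signalled by the affix -in
TOR=pa - signalled by the affix -tip
check: surefiintip -> surofiintip -> suroviintip
lemma: surefi; KEL=ma; TOR=pa


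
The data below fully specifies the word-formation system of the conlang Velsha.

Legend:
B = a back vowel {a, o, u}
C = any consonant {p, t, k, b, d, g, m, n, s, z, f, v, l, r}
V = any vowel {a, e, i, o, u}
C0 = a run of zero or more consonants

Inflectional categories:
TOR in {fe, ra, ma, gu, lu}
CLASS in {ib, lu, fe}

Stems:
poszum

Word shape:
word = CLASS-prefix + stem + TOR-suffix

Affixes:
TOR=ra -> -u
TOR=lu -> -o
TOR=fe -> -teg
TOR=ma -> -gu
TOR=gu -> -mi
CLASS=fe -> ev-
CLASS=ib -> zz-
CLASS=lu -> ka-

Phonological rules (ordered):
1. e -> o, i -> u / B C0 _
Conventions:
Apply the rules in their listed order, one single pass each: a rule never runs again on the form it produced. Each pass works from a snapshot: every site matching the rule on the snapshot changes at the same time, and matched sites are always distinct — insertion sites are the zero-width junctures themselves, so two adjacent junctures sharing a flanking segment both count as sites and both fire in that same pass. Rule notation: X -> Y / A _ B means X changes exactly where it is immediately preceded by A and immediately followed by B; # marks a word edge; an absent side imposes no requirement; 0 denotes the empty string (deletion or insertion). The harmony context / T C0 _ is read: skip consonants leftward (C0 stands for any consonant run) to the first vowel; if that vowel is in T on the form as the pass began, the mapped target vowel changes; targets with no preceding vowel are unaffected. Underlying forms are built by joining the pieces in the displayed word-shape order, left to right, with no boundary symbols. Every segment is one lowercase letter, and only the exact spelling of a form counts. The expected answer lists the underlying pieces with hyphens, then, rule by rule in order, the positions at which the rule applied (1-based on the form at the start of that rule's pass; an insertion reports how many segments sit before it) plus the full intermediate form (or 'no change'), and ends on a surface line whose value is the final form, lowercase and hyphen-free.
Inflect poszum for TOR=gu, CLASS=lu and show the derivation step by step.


underlying: ka-poszum-mi
1. e -> o, i -> u / B C0 _: fires at position(s) 10: kaposzummu
surface: kaposzummu


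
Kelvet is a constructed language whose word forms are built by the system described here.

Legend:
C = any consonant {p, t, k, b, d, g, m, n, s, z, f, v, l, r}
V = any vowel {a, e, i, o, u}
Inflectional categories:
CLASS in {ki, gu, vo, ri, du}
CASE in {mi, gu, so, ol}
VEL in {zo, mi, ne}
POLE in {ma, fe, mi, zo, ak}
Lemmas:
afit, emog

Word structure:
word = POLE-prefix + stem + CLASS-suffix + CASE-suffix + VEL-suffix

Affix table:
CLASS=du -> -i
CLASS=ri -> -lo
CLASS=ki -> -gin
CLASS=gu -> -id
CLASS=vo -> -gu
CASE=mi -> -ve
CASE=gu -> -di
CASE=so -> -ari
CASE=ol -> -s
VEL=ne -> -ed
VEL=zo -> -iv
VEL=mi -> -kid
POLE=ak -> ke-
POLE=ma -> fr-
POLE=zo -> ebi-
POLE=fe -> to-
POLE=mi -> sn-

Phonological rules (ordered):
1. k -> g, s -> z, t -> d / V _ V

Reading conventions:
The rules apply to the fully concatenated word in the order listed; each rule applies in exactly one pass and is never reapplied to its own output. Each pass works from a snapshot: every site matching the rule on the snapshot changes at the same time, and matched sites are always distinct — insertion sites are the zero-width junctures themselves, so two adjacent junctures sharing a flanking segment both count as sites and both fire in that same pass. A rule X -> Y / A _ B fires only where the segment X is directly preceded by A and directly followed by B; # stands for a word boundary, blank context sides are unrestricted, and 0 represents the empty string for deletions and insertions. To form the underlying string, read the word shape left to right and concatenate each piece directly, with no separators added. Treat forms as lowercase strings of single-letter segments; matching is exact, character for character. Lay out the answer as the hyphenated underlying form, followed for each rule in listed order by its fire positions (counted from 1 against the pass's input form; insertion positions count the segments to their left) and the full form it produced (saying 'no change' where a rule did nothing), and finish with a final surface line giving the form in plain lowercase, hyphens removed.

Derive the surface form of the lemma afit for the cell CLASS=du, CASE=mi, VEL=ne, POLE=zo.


underlying: ebi-afit-i-ve-ed
1. k -> g, s -> z, t -> d / V _ V: fires at position(s) 7: ebiafidiveed
surface: ebiafidiveed


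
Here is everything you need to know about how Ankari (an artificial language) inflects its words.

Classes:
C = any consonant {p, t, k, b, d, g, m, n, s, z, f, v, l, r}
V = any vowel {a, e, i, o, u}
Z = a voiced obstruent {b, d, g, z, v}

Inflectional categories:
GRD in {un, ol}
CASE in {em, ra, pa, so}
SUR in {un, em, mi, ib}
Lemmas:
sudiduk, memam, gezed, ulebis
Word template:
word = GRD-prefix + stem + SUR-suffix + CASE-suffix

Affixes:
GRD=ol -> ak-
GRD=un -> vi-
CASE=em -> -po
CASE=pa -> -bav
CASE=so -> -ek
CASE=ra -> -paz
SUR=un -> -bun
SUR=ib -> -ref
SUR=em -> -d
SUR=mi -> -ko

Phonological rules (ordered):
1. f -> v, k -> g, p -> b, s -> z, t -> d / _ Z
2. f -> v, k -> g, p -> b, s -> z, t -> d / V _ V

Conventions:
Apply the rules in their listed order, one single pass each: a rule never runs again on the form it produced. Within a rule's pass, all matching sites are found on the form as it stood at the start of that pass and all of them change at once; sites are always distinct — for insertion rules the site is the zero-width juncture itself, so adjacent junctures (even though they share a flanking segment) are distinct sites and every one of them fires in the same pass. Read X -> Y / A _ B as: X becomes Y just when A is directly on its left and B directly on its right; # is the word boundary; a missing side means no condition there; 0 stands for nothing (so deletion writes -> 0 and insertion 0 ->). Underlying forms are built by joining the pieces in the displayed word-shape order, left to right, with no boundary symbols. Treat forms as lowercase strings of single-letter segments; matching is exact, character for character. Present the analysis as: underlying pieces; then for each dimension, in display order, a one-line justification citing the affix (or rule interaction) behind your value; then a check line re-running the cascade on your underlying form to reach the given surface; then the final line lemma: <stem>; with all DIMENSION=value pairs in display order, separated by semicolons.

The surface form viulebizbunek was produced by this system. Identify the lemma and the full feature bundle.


underlying: vi-ulebis-bun-ek
GRD=un - signalled by the affix vi-
CASE=so - signalled by the affix -ek
SUR=un - signalled by the affix -bun
check: viulebisbunek -> viulebizbunek -> viulebizbunek
lemma: ulebis; GRD=un; CASE=so; SUR=un


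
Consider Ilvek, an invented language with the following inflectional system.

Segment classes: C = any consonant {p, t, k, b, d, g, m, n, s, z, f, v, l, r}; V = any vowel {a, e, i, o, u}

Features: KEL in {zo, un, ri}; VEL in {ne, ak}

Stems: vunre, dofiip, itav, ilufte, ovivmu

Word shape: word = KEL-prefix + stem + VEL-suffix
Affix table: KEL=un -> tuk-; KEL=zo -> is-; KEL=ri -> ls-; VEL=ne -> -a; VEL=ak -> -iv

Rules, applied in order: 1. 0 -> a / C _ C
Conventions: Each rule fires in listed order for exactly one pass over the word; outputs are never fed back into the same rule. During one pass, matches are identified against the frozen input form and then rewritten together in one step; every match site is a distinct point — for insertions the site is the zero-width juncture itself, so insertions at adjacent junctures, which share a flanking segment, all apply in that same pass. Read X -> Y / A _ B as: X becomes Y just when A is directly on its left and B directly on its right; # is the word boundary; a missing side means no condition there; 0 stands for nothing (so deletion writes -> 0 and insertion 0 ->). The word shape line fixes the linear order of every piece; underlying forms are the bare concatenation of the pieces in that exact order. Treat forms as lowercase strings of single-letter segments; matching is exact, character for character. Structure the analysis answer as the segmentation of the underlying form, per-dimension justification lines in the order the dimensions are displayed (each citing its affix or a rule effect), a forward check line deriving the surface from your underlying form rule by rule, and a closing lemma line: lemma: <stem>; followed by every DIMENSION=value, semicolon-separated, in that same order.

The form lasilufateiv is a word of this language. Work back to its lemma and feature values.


underlying: ls-ilufte-iv
KEL=ri - signalled by the affix ls-
VEL=ak - signalled by the affix -iv
check: lsilufteiv -> lasilufateiv
lemma: ilufte; KEL=ri; VEL=ak


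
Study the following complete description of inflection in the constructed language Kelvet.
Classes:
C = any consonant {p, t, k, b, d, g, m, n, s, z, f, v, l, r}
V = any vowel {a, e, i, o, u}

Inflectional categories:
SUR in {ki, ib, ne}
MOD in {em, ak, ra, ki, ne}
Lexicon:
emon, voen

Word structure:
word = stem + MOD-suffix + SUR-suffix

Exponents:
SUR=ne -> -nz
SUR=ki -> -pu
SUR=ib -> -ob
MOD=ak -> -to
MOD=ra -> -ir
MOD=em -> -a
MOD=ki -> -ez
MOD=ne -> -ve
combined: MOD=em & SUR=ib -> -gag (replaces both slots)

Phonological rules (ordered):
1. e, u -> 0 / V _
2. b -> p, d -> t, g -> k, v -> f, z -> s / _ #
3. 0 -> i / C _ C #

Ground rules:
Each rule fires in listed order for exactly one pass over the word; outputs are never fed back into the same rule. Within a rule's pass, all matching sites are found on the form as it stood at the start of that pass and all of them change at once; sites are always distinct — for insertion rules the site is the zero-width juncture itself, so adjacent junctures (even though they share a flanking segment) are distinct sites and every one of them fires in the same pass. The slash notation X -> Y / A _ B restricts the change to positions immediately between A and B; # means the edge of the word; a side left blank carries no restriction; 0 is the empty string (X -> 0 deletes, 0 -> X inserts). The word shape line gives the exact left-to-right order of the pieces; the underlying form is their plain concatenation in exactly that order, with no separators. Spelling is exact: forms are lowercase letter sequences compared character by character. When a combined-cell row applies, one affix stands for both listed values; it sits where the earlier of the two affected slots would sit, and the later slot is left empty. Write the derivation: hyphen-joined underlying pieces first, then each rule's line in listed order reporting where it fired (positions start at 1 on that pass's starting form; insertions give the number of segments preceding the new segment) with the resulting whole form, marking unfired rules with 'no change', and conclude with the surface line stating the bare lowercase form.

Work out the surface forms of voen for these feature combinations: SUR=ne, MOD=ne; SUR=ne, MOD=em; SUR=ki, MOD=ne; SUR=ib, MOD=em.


cell SUR=ne, MOD=ne:
underlying: voen-ve-nz
1. e, u -> 0 / V _: fires at position(s) 3: vonvenz
2. b -> p, d -> t, g -> k, v -> f, z -> s / _ #: fires at position(s) 7: vonvens
3. 0 -> i / C _ C #: inserts after position(s) 6: vonvenis
surface: vonvenis

cell SUR=ne, MOD=em:
underlying: voen-a-nz
1. e, u -> 0 / V _: fires at position(s) 3: vonanz
2. b -> p, d -> t, g -> k, v -> f, z -> s / _ #: fires at position(s) 6: vonans
3. 0 -> i / C _ C #: inserts after position(s) 5: vonanis
surface: vonanis

cell SUR=ki, MOD=ne:
underlying: voen-ve-pu
1. e, u -> 0 / V _: fires at position(s) 3: vonvepu
2. b -> p, d -> t, g -> k, v -> f, z -> s / _ #: no change
3. 0 -> i / C _ C #: no change
surface: vonvepu

cell SUR=ib, MOD=em:
underlying: voen-gag
1. e, u -> 0 / V _: fires at position(s) 3: vongag
2. b -> p, d -> t, g -> k, v -> f, z -> s / _ #: fires at position(s) 6: vongak
3. 0 -> i / C _ C #: no change
surface: vongak
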